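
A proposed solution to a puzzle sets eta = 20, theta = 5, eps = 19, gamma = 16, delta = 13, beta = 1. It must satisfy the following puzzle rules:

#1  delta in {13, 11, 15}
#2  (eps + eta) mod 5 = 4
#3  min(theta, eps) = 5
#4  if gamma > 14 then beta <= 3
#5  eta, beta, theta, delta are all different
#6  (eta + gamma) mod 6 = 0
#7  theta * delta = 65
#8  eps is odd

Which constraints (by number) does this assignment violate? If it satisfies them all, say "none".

#1 delta = 13 is in {13, 11, 15} — holds.
#2 eps + eta = 39; 39 mod 5 = 4 — holds.
#3 min(5, 19) = 5 — holds.
#4 gamma = 16 > 14, so we need beta ≤ 3; beta = 1 ≤ 3 — holds.
#5 values 20, 1, 5, 13 are pairwise distinct — holds.
#6 eta + gamma = 36; 36 mod 6 = 0 — holds.
#7 theta * delta = 5 * 13 = 65 — holds.
#8 eps = 19 is odd — holds.

Yes — all constraints hold.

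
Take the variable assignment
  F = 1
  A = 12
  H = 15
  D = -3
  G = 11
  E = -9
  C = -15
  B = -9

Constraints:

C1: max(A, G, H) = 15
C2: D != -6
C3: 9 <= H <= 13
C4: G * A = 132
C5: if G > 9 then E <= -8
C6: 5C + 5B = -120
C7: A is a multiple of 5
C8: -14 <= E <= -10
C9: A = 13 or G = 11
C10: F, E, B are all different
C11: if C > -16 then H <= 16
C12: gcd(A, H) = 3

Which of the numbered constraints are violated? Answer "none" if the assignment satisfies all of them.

C1: max(12, 11, 15) = 15  holds
C2: D = -3, and -3 ≠ -6  holds
C3: H = 15 is outside [9, 13]  fails
C4: G * A = 11 * 12 = 132  holds
C5: G = 11 > 9, so we need E ≤ -8; E = -9 ≤ -8  holds
C6: 5C + 5B = 5(-15) + 5(-9) = -120  holds
C7: 12 = 5*2 + 2, so 5 does not divide 12  fails
C8: E = -9 is outside [-14, -10]  fails
C9: A = 12 ≠ 13, but G = 11 = 11 (second disjunct)  holds
C10: E = B = -9, not all different  fails
C11: C = -15 > -16, so we need H ≤ 16; H = 15 ≤ 16  holds
C12: gcd(12, 15) = 3  holds

The assignment fails constraints 3, 7, 8, and 10.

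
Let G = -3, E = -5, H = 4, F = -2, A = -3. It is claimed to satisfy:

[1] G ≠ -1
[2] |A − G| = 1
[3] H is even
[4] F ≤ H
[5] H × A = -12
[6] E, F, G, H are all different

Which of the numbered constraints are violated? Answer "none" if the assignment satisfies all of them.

[1] G = -3, and -3 ≠ -1  holds
[2] |-3 − (-3)| = 0, not 1  fails
[3] H = 4 is even  holds
[4] F = -2, H = 4; -2 ≤ 4  holds
[5] H × A = 4 × (-3) = -12  holds
[6] values -5, -2, -3, 4 are pairwise distinct  holds

No — constraint 2 is not satisfied.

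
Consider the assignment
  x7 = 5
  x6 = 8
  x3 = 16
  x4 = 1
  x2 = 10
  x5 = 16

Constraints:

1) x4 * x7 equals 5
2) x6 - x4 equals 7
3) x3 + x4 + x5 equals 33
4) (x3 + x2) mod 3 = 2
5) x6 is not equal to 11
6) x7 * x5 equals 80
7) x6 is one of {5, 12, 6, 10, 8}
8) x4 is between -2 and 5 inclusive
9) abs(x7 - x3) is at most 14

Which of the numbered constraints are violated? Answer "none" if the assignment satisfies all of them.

All constraints are satisfied.

1) x4 * x7 = 1 * 5 = 5  true
2) x6 - x4 = 8 - 1 = 7  true
3) x3 + x4 + x5 = 16 + 1 + 16 = 33  true
4) x3 + x2 = 26; 26 mod 3 = 2  true
5) x6 = 8, and 8 ≠ 11  true
6) x7 * x5 = 5 * 16 = 80  true
7) x6 = 8 is in {5, 12, 6, 10, 8}  true
8) x4 = 1 lies in [-2, 5]  true
9) abs(5 - 16) = 11; 11 ≤ 14  true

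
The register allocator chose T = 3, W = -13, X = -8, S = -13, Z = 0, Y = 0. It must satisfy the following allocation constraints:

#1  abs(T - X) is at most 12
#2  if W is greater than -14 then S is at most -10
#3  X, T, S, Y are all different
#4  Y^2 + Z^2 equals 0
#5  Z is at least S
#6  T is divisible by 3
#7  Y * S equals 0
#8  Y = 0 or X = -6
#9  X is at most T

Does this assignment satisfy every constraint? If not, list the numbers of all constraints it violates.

All constraints are satisfied.

#1 abs(3 - (-8)) = 11; 11 ≤ 12 — holds.
#2 W = -13 > -14, so we need S ≤ -10; S = -13 ≤ -10 — holds.
#3 values -8, 3, -13, 0 are pairwise distinct — holds.
#4 Y^2 + Z^2 = 0^2 + 0^2 = 0 + 0 = 0 — holds.
#5 Z = 0, S = -13; 0 ≥ -13 — holds.
#6 3 / 3 = 1, so 3 divides 3 — holds.
#7 Y * S = 0 * (-13) = 0 — holds.
#8 Y = 0 = 0 (first disjunct) — holds.
#9 X = -8, T = 3; -8 ≤ 3 — holds.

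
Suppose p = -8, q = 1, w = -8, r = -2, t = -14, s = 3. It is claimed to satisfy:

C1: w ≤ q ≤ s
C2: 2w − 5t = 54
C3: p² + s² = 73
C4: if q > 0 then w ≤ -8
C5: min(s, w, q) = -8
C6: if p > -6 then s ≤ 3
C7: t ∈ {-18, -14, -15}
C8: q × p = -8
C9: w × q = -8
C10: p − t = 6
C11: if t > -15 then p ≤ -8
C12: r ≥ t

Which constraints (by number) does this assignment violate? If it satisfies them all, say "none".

The assignment satisfies every constraint.

C1: values -8 ≤ 1 ≤ 3  holds
C2: 2w − 5t = 2(-8) − 5(-14) = 54  holds
C3: p² + s² = (-8)² + 3² = 64 + 9 = 73  holds
C4: q = 1 > 0, so we need w ≤ -8; w = -8 ≤ -8  holds
C5: min(3, -8, 1) = -8  holds
C6: p = -8, not > -6; antecedent false, conditional vacuously true  holds
C7: t = -14 is in {-18, -14, -15}  holds
C8: q × p = 1 × (-8) = -8  holds
C9: w × q = -8 × 1 = -8  holds
C10: p − t = -8 − (-14) = 6  holds
C11: t = -14 > -15, so we need p ≤ -8; p = -8 ≤ -8  holds
C12: r = -2, t = -14; -2 ≥ -14  holds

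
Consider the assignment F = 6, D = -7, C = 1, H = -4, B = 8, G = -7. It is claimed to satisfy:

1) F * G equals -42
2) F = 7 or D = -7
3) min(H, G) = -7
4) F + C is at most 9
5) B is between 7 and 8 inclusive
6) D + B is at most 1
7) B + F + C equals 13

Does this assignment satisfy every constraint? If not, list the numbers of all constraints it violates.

1) F * G = 6 * (-7) = -42 — satisfied.
2) F = 6 ≠ 7, but D = -7 = -7 (second disjunct) — satisfied.
3) min(-4, -7) = -7 — satisfied.
4) F + C = 6 + 1 = 7; 7 ≤ 9 — satisfied.
5) B = 8 lies in [7, 8] — satisfied.
6) D + B = -7 + 8 = 1; 1 ≤ 1 — satisfied.
7) B + F + C = 8 + 6 + 1 = 15, not 13 — violated.

Violated: 7.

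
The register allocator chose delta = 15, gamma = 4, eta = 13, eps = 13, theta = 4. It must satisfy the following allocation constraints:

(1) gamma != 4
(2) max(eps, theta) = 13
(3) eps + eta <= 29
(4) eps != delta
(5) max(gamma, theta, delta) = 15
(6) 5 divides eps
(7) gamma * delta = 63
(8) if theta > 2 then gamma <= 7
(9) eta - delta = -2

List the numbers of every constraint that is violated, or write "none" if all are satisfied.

(1) gamma = 4, but 4 is required to differ — fails.
(2) max(13, 4) = 13 — holds.
(3) eps + eta = 13 + 13 = 26; 26 ≤ 29 — holds.
(4) eps = 13, delta = 15; distinct — holds.
(5) max(4, 4, 15) = 15 — holds.
(6) 13 = 5*2 + 3, so 5 does not divide 13 — fails.
(7) gamma * delta = 4 * 15 = 60, not 63 — fails.
(8) theta = 4 > 2, so we need gamma ≤ 7; gamma = 4 ≤ 7 — holds.
(9) eta - delta = 13 - 15 = -2 — holds.

No — constraints 1, 6, and 7 are not satisfied.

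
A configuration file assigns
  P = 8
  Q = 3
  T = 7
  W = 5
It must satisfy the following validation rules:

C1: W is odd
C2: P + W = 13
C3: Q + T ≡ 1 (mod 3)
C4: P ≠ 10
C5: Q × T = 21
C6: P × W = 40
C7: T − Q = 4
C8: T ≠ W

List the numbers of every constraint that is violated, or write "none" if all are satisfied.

C1: W = 5 is odd — satisfied.
C2: P + W = 8 + 5 = 13 — satisfied.
C3: Q + T = 10; 10 mod 3 = 1 — satisfied.
C4: P = 8, and 8 ≠ 10 — satisfied.
C5: Q × T = 3 × 7 = 21 — satisfied.
C6: P × W = 8 × 5 = 40 — satisfied.
C7: T − Q = 7 − 3 = 4 — satisfied.
C8: T = 7, W = 5; distinct — satisfied.

The assignment satisfies every constraint.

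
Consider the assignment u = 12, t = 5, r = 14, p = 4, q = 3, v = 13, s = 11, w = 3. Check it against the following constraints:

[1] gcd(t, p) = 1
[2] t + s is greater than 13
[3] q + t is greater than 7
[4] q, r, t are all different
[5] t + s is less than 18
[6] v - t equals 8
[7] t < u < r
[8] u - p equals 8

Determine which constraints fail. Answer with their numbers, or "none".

Yes — all constraints hold.

[1] gcd(5, 4) = 1 — OK.
[2] t + s = 5 + 11 = 16; 16 > 13 — OK.
[3] q + t = 3 + 5 = 8; 8 > 7 — OK.
[4] values 3, 14, 5 are pairwise distinct — OK.
[5] t + s = 5 + 11 = 16; 16 < 18 — OK.
[6] v - t = 13 - 5 = 8 — OK.
[7] values 5 < 12 < 14 — OK.
[8] u - p = 12 - 4 = 8 — OK.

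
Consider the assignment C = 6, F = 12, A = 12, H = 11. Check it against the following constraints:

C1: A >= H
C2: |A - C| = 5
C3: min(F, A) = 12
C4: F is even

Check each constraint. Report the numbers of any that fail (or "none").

C1: A = 12, H = 11; 12 ≥ 11  ✔
C2: |12 - 6| = 6, not 5  ✘
C3: min(12, 12) = 12  ✔
C4: F = 12 is even  ✔

Violated: 2.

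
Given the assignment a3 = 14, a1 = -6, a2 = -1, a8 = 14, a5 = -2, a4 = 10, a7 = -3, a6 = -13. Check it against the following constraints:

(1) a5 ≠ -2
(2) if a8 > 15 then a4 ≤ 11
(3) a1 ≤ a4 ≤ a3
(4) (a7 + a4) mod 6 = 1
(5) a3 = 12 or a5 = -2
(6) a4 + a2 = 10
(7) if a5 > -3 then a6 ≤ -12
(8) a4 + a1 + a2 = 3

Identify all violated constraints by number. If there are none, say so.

Constraints 1 and 6 do not hold.

(1) a5 = -2, but -2 is required to differ — does not hold.
(2) a8 = 14, not > 15; antecedent false, conditional vacuously true — holds.
(3) values -6 ≤ 10 ≤ 14 — holds.
(4) a7 + a4 = 7; 7 mod 6 = 1 — holds.
(5) a3 = 14 ≠ 12, but a5 = -2 = -2 (second disjunct) — holds.
(6) a4 + a2 = 10 + (-1) = 9, not 10 — does not hold.
(7) a5 = -2 > -3, so we need a6 ≤ -12; a6 = -13 ≤ -12 — holds.
(8) a4 + a1 + a2 = 10 + (-6) + (-1) = 3 — holds.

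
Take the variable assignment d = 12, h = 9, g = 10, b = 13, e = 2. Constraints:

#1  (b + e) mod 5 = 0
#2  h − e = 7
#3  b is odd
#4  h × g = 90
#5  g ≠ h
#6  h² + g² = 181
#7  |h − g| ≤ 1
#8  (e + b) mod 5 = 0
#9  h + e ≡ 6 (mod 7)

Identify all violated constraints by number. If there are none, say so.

Constraint 9 does not hold.

#1 b + e = 15; 15 mod 5 = 0  ✔
#2 h − e = 9 − 2 = 7  ✔
#3 b = 13 is odd  ✔
#4 h × g = 9 × 10 = 90  ✔
#5 g = 10, h = 9; distinct  ✔
#6 h² + g² = 9² + 10² = 81 + 100 = 181  ✔
#7 |9 − 10| = 1; 1 ≤ 1  ✔
#8 e + b = 15; 15 mod 5 = 0  ✔
#9 h + e = 11; 11 mod 7 = 4, not 6  ✘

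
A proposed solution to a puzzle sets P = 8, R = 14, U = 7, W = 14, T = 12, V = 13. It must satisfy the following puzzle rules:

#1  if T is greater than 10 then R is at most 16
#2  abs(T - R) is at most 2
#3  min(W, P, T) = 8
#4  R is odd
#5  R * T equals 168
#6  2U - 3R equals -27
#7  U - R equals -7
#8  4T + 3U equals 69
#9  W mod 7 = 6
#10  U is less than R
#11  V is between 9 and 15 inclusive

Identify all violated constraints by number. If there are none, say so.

#1 T = 12 > 10, so we need R ≤ 16; R = 14 ≤ 16 — satisfied.
#2 abs(12 - 14) = 2; 2 ≤ 2 — satisfied.
#3 min(14, 8, 12) = 8 — satisfied.
#4 R = 14 is even — violated.
#5 R * T = 14 * 12 = 168 — satisfied.
#6 2U - 3R = 2(7) - 3(14) = -28, not -27 — violated.
#7 U - R = 7 - 14 = -7 — satisfied.
#8 4T + 3U = 4(12) + 3(7) = 69 — satisfied.
#9 14 mod 7 = 0, not 6 — violated.
#10 U = 7, R = 14; 7 < 14 — satisfied.
#11 V = 13 lies in [9, 15] — satisfied.

The assignment fails constraints 4, 6, and 9.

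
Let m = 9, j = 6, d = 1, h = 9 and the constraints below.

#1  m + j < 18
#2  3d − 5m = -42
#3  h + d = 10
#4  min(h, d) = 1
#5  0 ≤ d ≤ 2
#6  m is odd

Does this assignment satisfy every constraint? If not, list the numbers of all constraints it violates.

None — every constraint holds.

#1 m + j = 9 + 6 = 15; 15 < 18 — satisfied.
#2 3d − 5m = 3(1) − 5(9) = -42 — satisfied.
#3 h + d = 9 + 1 = 10 — satisfied.
#4 min(9, 1) = 1 — satisfied.
#5 d = 1 lies in [0, 2] — satisfied.
#6 m = 9 is odd — satisfied.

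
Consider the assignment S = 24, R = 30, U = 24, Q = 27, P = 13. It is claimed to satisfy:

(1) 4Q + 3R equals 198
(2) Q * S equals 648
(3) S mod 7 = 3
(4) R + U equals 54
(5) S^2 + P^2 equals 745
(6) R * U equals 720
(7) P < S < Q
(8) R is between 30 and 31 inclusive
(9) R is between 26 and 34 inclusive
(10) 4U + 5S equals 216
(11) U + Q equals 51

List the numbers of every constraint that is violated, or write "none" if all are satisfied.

(1) 4Q + 3R = 4(27) + 3(30) = 198  ✔
(2) Q * S = 27 * 24 = 648  ✔
(3) 24 mod 7 = 3  ✔
(4) R + U = 30 + 24 = 54  ✔
(5) S^2 + P^2 = 24^2 + 13^2 = 576 + 169 = 745  ✔
(6) R * U = 30 * 24 = 720  ✔
(7) values 13 < 24 < 27  ✔
(8) R = 30 lies in [30, 31]  ✔
(9) R = 30 lies in [26, 34]  ✔
(10) 4U + 5S = 4(24) + 5(24) = 216  ✔
(11) U + Q = 24 + 27 = 51  ✔

No violations.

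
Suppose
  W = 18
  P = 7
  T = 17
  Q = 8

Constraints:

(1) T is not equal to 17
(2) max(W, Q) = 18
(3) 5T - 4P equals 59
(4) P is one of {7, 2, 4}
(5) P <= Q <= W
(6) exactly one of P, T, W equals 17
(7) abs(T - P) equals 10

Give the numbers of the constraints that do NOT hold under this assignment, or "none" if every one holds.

(1) T = 17, but 17 is required to differ  ✗
(2) max(18, 8) = 18  ✓
(3) 5T - 4P = 5(17) - 4(7) = 57, not 59  ✗
(4) P = 7 is in {7, 2, 4}  ✓
(5) values 7 <= 8 <= 18  ✓
(6) P=7, T=17, W=18; 1 of them equals 17  ✓
(7) abs(17 - 7) = 10  ✓

No — constraints 1 and 3 are not satisfied.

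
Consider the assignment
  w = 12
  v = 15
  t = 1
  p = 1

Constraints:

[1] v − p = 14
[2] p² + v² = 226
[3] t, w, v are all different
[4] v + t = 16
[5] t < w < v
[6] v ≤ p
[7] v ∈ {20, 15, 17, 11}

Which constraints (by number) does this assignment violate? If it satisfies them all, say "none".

The assignment fails constraint 6.

[1] v − p = 15 − 1 = 14 — holds.
[2] p² + v² = 1² + 15² = 1 + 225 = 226 — holds.
[3] values 1, 12, 15 are pairwise distinct — holds.
[4] v + t = 15 + 1 = 16 — holds.
[5] values 1 < 12 < 15 — holds.
[6] v = 15, p = 1; 15 > 1 (want ≤) — does not hold.
[7] v = 15 is in {20, 15, 17, 11} — holds.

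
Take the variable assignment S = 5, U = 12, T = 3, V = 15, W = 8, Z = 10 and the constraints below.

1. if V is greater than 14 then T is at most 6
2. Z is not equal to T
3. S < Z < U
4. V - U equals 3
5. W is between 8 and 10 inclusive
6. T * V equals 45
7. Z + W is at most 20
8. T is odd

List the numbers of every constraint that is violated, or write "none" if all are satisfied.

1. V = 15 > 14, so we need T ≤ 6; T = 3 ≤ 6 — satisfied.
2. Z = 10, T = 3; distinct — satisfied.
3. values 5 < 10 < 12 — satisfied.
4. V - U = 15 - 12 = 3 — satisfied.
5. W = 8 lies in [8, 10] — satisfied.
6. T * V = 3 * 15 = 45 — satisfied.
7. Z + W = 10 + 8 = 18; 18 ≤ 20 — satisfied.
8. T = 3 is odd — satisfied.

No violations.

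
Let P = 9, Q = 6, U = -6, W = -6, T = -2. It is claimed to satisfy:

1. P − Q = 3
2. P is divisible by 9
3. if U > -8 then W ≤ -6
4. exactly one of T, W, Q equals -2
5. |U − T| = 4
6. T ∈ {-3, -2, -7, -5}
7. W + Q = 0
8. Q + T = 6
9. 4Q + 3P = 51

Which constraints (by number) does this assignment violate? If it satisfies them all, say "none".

Constraint 8 does not hold.

1. P − Q = 9 − 6 = 3 — OK.
2. 9 / 9 = 1, so 9 divides 9 — OK.
3. U = -6 > -8, so we need W ≤ -6; W = -6 ≤ -6 — OK.
4. T=-2, W=-6, Q=6; 1 of them equals -2 — OK.
5. |-6 − (-2)| = 4 — OK.
6. T = -2 is in {-3, -2, -7, -5} — OK.
7. W + Q = -6 + 6 = 0 — OK.
8. Q + T = 6 + (-2) = 4, not 6 — violated.
9. 4Q + 3P = 4(6) + 3(9) = 51 — OK.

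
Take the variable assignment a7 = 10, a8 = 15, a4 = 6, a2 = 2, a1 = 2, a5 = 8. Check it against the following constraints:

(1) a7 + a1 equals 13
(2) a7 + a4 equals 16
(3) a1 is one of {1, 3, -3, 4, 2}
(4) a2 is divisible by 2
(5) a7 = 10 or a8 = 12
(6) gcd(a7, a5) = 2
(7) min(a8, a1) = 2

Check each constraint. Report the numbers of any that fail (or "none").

No — constraint 1 is not satisfied.

(1) a7 + a1 = 10 + 2 = 12, not 13 — violated.
(2) a7 + a4 = 10 + 6 = 16 — satisfied.
(3) a1 = 2 is in {1, 3, -3, 4, 2} — satisfied.
(4) 2 / 2 = 1, so 2 divides 2 — satisfied.
(5) a7 = 10 = 10 (first disjunct) — satisfied.
(6) gcd(10, 8) = 2 — satisfied.
(7) min(15, 2) = 2 — satisfied.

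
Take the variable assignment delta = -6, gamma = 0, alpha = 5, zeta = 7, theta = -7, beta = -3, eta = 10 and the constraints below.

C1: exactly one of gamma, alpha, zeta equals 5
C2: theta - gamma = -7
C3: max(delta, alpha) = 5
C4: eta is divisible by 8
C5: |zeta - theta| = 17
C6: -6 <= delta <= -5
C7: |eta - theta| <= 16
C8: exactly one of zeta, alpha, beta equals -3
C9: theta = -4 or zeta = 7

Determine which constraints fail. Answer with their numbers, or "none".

C1: gamma=0, alpha=5, zeta=7; 1 of them equals 5 — satisfied.
C2: theta - gamma = -7 - 0 = -7 — satisfied.
C3: max(-6, 5) = 5 — satisfied.
C4: 10 = 8*1 + 2, so 8 does not divide 10 — violated.
C5: |7 - (-7)| = 14, not 17 — violated.
C6: delta = -6 lies in [-6, -5] — satisfied.
C7: |10 - (-7)| = 17; 17 > 16, exceeds bound 16 — violated.
C8: zeta=7, alpha=5, beta=-3; 1 of them equals -3 — satisfied.
C9: theta = -7 ≠ -4, but zeta = 7 = 7 (second disjunct) — satisfied.

Violated: 4, 5, 7.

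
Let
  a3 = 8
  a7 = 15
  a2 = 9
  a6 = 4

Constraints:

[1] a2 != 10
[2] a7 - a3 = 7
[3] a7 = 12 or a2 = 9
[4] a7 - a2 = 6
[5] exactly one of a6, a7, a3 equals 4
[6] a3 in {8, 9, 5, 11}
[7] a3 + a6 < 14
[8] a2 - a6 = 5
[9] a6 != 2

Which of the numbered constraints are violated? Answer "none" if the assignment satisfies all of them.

[1] a2 = 9, and 9 ≠ 10  true
[2] a7 - a3 = 15 - 8 = 7  true
[3] a7 = 15 ≠ 12, but a2 = 9 = 9 (second disjunct)  true
[4] a7 - a2 = 15 - 9 = 6  true
[5] a6=4, a7=15, a3=8; 1 of them equals 4  true
[6] a3 = 8 is in {8, 9, 5, 11}  true
[7] a3 + a6 = 8 + 4 = 12; 12 < 14  true
[8] a2 - a6 = 9 - 4 = 5  true
[9] a6 = 4, and 4 ≠ 2  true

The assignment satisfies every constraint.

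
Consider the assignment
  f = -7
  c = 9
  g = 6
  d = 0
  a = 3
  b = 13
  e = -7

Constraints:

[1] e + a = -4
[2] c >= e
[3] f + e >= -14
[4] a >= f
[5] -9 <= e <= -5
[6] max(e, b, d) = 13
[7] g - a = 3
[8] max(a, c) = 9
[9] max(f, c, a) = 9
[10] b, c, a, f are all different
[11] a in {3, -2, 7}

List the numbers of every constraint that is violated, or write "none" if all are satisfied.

Yes — all constraints hold.

[1] e + a = -7 + 3 = -4 — holds.
[2] c = 9, e = -7; 9 ≥ -7 — holds.
[3] f + e = -7 + (-7) = -14; -14 ≥ -14 — holds.
[4] a = 3, f = -7; 3 ≥ -7 — holds.
[5] e = -7 lies in [-9, -5] — holds.
[6] max(-7, 13, 0) = 13 — holds.
[7] g - a = 6 - 3 = 3 — holds.
[8] max(3, 9) = 9 — holds.
[9] max(-7, 9, 3) = 9 — holds.
[10] values 13, 9, 3, -7 are pairwise distinct — holds.
[11] a = 3 is in {3, -2, 7} — holds.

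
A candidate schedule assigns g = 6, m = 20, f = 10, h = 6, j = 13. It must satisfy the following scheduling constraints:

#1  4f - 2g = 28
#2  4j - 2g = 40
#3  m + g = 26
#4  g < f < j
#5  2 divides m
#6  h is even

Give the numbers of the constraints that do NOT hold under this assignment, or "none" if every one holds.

Yes — all constraints hold.

#1 4f - 2g = 4(10) - 2(6) = 28 — OK.
#2 4j - 2g = 4(13) - 2(6) = 40 — OK.
#3 m + g = 20 + 6 = 26 — OK.
#4 values 6 < 10 < 13 — OK.
#5 20 / 2 = 10, so 2 divides 20 — OK.
#6 h = 6 is even — OK.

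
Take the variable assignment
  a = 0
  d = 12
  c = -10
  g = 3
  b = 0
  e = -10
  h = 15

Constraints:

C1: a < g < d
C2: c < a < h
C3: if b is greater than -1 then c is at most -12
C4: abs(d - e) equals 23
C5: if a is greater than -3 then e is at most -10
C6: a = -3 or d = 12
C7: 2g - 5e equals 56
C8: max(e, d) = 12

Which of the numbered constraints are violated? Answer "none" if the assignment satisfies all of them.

C1: values 0 < 3 < 12 — holds.
C2: values -10 < 0 < 15 — holds.
C3: b = 0 > -1, so we need c ≤ -12; but c = -10 > -12 — does not hold.
C4: abs(12 - (-10)) = 22, not 23 — does not hold.
C5: a = 0 > -3, so we need e ≤ -10; e = -10 ≤ -10 — holds.
C6: a = 0 ≠ -3, but d = 12 = 12 (second disjunct) — holds.
C7: 2g - 5e = 2(3) - 5(-10) = 56 — holds.
C8: max(-10, 12) = 12 — holds.

Constraints 3, 4 are violated.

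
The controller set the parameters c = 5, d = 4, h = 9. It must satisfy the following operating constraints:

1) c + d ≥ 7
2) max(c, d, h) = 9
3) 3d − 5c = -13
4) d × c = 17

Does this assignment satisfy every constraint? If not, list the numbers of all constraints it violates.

1) c + d = 5 + 4 = 9; 9 ≥ 7 — OK.
2) max(5, 4, 9) = 9 — OK.
3) 3d − 5c = 3(4) − 5(5) = -13 — OK.
4) d × c = 4 × 5 = 20, not 17 — violated.

The assignment fails constraint 4.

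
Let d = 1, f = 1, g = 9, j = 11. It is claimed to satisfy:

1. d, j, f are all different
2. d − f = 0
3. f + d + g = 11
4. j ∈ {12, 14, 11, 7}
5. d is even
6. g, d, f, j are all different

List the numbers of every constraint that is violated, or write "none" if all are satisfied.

Constraints 1, 5, 6 are violated.

1. d = f = 1, not all different  fails
2. d − f = 1 − 1 = 0  holds
3. f + d + g = 1 + 1 + 9 = 11  holds
4. j = 11 is in {12, 14, 11, 7}  holds
5. d = 1 is odd  fails
6. d = f = 1, not all different  fails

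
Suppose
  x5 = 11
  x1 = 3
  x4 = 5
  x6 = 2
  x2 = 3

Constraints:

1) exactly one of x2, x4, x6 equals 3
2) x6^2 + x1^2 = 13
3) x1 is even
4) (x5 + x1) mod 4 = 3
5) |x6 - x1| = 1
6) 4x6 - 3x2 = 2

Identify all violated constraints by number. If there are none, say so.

Violated: 3, 4, and 6.

1) x2=3, x4=5, x6=2; 1 of them equals 3 — OK.
2) x6^2 + x1^2 = 2^2 + 3^2 = 4 + 9 = 13 — OK.
3) x1 = 3 is odd — violated.
4) x5 + x1 = 14; 14 mod 4 = 2, not 3 — violated.
5) |2 - 3| = 1 — OK.
6) 4x6 - 3x2 = 4(2) - 3(3) = -1, not 2 — violated.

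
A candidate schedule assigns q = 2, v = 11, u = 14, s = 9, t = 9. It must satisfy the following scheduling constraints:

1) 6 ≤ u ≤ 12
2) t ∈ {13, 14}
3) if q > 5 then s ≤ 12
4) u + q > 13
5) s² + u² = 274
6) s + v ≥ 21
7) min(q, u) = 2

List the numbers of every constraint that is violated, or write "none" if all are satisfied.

1) u = 14 is outside [6, 12] — violated.
2) t = 9 is not in {13, 14} — violated.
3) q = 2, not > 5; antecedent false, conditional vacuously true — OK.
4) u + q = 14 + 2 = 16; 16 > 13 — OK.
5) s² + u² = 9² + 14² = 81 + 196 = 277, not 274 — violated.
6) s + v = 9 + 11 = 20; 20 < 21, bound 21 not met — violated.
7) min(2, 14) = 2 — OK.

No — constraints 1, 2, 5, 6 are not satisfied.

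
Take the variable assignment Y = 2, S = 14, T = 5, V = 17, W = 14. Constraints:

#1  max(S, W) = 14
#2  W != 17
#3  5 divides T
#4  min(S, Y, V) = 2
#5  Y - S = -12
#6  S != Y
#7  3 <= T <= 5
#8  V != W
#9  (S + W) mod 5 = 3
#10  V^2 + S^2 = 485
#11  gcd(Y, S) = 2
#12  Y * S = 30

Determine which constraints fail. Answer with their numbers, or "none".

The assignment fails constraint 12.

#1 max(14, 14) = 14 — satisfied.
#2 W = 14, and 14 ≠ 17 — satisfied.
#3 5 / 5 = 1, so 5 divides 5 — satisfied.
#4 min(14, 2, 17) = 2 — satisfied.
#5 Y - S = 2 - 14 = -12 — satisfied.
#6 S = 14, Y = 2; distinct — satisfied.
#7 T = 5 lies in [3, 5] — satisfied.
#8 V = 17, W = 14; distinct — satisfied.
#9 S + W = 28; 28 mod 5 = 3 — satisfied.
#10 V^2 + S^2 = 17^2 + 14^2 = 289 + 196 = 485 — satisfied.
#11 gcd(2, 14) = 2 — satisfied.
#12 Y * S = 2 * 14 = 28, not 30 — violated.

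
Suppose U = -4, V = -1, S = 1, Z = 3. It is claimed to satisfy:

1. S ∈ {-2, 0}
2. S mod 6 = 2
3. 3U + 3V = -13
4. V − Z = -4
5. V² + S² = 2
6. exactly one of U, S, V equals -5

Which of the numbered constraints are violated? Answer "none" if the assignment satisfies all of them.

Constraints 1, 2, 3, 6 are violated.

1. S = 1 is not in {-2, 0} — fails.
2. 1 mod 6 = 1, not 2 — fails.
3. 3U + 3V = 3(-4) + 3(-1) = -15, not -13 — fails.
4. V − Z = -1 − 3 = -4 — holds.
5. V² + S² = (-1)² + 1² = 1 + 1 = 2 — holds.
6. U=-4, S=1, V=-1; 0 of them equal -5, not exactly one — fails.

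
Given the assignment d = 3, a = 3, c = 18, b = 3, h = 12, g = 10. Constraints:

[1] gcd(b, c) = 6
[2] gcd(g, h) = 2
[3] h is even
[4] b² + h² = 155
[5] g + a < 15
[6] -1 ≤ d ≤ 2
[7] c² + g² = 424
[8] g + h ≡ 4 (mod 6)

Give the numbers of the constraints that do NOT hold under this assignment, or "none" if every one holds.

The assignment fails constraints 1, 4, and 6.

[1] gcd(3, 18) = 3, not 6  ✘
[2] gcd(10, 12) = 2  ✔
[3] h = 12 is even  ✔
[4] b² + h² = 3² + 12² = 9 + 144 = 153, not 155  ✘
[5] g + a = 10 + 3 = 13; 13 < 15  ✔
[6] d = 3 is outside [-1, 2]  ✘
[7] c² + g² = 18² + 10² = 324 + 100 = 424  ✔
[8] g + h = 22; 22 mod 6 = 4  ✔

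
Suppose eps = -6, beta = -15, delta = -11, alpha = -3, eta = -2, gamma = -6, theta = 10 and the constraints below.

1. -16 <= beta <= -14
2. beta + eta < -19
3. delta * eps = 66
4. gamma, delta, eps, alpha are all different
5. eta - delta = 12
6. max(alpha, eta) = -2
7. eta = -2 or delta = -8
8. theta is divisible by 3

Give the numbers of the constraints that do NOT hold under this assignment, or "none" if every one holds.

Constraints 2, 4, 5, 8 are violated.

1. beta = -15 lies in [-16, -14]  yes
2. beta + eta = -15 + (-2) = -17; -17 ≥ -19, bound -19 not met  no
3. delta * eps = -11 * (-6) = 66  yes
4. gamma = eps = -6, not all different  no
5. eta - delta = -2 - (-11) = 9, not 12  no
6. max(-3, -2) = -2  yes
7. eta = -2 = -2 (first disjunct)  yes
8. 10 = 3*3 + 1, so 3 does not divide 10  no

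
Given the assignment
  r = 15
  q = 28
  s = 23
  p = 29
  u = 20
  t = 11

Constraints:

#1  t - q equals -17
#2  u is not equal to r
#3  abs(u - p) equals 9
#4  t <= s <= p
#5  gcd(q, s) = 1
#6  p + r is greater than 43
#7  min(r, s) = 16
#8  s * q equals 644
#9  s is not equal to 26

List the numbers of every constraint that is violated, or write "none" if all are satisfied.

#1 t - q = 11 - 28 = -17 — holds.
#2 u = 20, r = 15; distinct — holds.
#3 abs(20 - 29) = 9 — holds.
#4 values 11 <= 23 <= 29 — holds.
#5 gcd(28, 23) = 1 — holds.
#6 p + r = 29 + 15 = 44; 44 > 43 — holds.
#7 min(15, 23) = 15, not 16 — does not hold.
#8 s * q = 23 * 28 = 644 — holds.
#9 s = 23, and 23 ≠ 26 — holds.

The assignment fails constraint 7.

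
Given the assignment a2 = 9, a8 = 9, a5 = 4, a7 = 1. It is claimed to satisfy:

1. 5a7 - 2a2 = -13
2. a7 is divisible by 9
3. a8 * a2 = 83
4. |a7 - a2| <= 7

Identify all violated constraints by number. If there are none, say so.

Violated: 2, 3, 4.

1. 5a7 - 2a2 = 5(1) - 2(9) = -13  true
2. 1 = 9*0 + 1, so 9 does not divide 1  false
3. a8 * a2 = 9 * 9 = 81, not 83  false
4. |1 - 9| = 8; 8 > 7, exceeds bound 7  false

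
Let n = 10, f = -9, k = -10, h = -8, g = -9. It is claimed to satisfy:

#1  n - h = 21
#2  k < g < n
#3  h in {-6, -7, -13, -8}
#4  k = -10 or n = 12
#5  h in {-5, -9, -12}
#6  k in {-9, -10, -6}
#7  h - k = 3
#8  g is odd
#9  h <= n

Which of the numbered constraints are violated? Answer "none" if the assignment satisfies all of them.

Constraints 1, 5, 7 are violated.

#1 n - h = 10 - (-8) = 18, not 21  fails
#2 values -10 < -9 < 10  holds
#3 h = -8 is in {-6, -7, -13, -8}  holds
#4 k = -10 = -10 (first disjunct)  holds
#5 h = -8 is not in {-5, -9, -12}  fails
#6 k = -10 is in {-9, -10, -6}  holds
#7 h - k = -8 - (-10) = 2, not 3  fails
#8 g = -9 is odd  holds
#9 h = -8, n = 10; -8 ≤ 10  holds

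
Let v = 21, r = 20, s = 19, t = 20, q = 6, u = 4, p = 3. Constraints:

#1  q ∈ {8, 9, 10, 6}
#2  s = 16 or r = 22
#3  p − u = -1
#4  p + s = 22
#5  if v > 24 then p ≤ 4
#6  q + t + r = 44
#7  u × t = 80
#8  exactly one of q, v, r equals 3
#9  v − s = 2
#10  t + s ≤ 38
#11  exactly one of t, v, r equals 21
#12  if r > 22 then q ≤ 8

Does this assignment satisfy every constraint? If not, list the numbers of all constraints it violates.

No — constraints 2, 6, 8, 10 are not satisfied.

#1 q = 6 is in {8, 9, 10, 6}  OK
#2 s = 19 ≠ 16 and r = 20 ≠ 22; both disjuncts false  FAIL
#3 p − u = 3 − 4 = -1  OK
#4 p + s = 3 + 19 = 22  OK
#5 v = 21, not > 24; antecedent false, conditional vacuously true  OK
#6 q + t + r = 6 + 20 + 20 = 46, not 44  FAIL
#7 u × t = 4 × 20 = 80  OK
#8 q=6, v=21, r=20; 0 of them equal 3, not exactly one  FAIL
#9 v − s = 21 − 19 = 2  OK
#10 t + s = 20 + 19 = 39; 39 > 38, bound 38 not met  FAIL
#11 t=20, v=21, r=20; 1 of them equals 21  OK
#12 r = 20, not > 22; antecedent false, conditional vacuously true  OK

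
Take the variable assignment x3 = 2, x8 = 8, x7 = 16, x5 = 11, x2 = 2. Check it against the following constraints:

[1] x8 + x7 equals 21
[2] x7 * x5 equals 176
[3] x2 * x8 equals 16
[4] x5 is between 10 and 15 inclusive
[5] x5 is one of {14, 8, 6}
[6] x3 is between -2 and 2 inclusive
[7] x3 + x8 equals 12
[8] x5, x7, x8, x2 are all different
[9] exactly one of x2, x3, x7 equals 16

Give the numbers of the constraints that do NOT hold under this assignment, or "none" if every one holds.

Constraints 1, 5, 7 are violated.

[1] x8 + x7 = 8 + 16 = 24, not 21  no
[2] x7 * x5 = 16 * 11 = 176  yes
[3] x2 * x8 = 2 * 8 = 16  yes
[4] x5 = 11 lies in [10, 15]  yes
[5] x5 = 11 is not in {14, 8, 6}  no
[6] x3 = 2 lies in [-2, 2]  yes
[7] x3 + x8 = 2 + 8 = 10, not 12  no
[8] values 11, 16, 8, 2 are pairwise distinct  yes
[9] x2=2, x3=2, x7=16; 1 of them equals 16  yes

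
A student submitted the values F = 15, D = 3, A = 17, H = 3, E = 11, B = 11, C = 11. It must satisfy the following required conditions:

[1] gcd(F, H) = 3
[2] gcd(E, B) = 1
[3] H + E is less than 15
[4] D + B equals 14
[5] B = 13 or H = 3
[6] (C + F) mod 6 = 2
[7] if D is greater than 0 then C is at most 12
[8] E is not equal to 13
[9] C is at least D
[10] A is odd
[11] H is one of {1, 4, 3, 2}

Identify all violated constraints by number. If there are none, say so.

Constraint 2 does not hold.

[1] gcd(15, 3) = 3 — satisfied.
[2] gcd(11, 11) = 11, not 1 — violated.
[3] H + E = 3 + 11 = 14; 14 < 15 — satisfied.
[4] D + B = 3 + 11 = 14 — satisfied.
[5] B = 11 ≠ 13, but H = 3 = 3 (second disjunct) — satisfied.
[6] C + F = 26; 26 mod 6 = 2 — satisfied.
[7] D = 3 > 0, so we need C ≤ 12; C = 11 ≤ 12 — satisfied.
[8] E = 11, and 11 ≠ 13 — satisfied.
[9] C = 11, D = 3; 11 ≥ 3 — satisfied.
[10] A = 17 is odd — satisfied.
[11] H = 3 is in {1, 4, 3, 2} — satisfied.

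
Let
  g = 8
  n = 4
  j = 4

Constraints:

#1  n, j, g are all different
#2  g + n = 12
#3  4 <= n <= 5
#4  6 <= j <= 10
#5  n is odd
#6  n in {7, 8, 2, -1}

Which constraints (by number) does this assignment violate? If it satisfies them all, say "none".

Violated: 1, 4, 5, 6.

#1 n = j = 4, not all different — fails.
#2 g + n = 8 + 4 = 12 — holds.
#3 n = 4 lies in [4, 5] — holds.
#4 j = 4 is outside [6, 10] — fails.
#5 n = 4 is even — fails.
#6 n = 4 is not in {7, 8, 2, -1} — fails.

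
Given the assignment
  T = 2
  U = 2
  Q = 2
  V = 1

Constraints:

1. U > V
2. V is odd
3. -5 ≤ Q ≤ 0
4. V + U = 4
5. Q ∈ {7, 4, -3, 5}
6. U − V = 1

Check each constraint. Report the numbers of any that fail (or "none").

Violated: 3, 4, 5.

1. U = 2, V = 1; 2 > 1  ✓
2. V = 1 is odd  ✓
3. Q = 2 is outside [-5, 0]  ✗
4. V + U = 1 + 2 = 3, not 4  ✗
5. Q = 2 is not in {7, 4, -3, 5}  ✗
6. U − V = 2 − 1 = 1  ✓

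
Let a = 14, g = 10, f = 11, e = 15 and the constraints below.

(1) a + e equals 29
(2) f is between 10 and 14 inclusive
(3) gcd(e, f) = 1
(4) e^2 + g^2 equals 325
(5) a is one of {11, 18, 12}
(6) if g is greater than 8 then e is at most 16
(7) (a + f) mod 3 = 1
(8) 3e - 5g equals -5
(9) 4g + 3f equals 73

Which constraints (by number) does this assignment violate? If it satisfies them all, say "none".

(1) a + e = 14 + 15 = 29 — holds.
(2) f = 11 lies in [10, 14] — holds.
(3) gcd(15, 11) = 1 — holds.
(4) e^2 + g^2 = 15^2 + 10^2 = 225 + 100 = 325 — holds.
(5) a = 14 is not in {11, 18, 12} — fails.
(6) g = 10 > 8, so we need e ≤ 16; e = 15 ≤ 16 — holds.
(7) a + f = 25; 25 mod 3 = 1 — holds.
(8) 3e - 5g = 3(15) - 5(10) = -5 — holds.
(9) 4g + 3f = 4(10) + 3(11) = 73 — holds.

The assignment fails constraint 5.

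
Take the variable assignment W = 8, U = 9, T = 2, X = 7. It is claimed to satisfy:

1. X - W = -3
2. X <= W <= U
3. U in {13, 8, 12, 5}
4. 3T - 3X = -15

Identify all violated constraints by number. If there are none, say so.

Constraints 1, 3 are violated.

1. X - W = 7 - 8 = -1, not -3 — fails.
2. values 7 <= 8 <= 9 — holds.
3. U = 9 is not in {13, 8, 12, 5} — fails.
4. 3T - 3X = 3(2) - 3(7) = -15 — holds.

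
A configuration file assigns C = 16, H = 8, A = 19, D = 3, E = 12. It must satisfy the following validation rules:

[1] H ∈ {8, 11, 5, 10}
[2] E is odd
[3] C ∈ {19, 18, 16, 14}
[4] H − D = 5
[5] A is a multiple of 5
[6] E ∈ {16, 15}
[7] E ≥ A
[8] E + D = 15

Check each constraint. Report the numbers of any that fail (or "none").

[1] H = 8 is in {8, 11, 5, 10} — holds.
[2] E = 12 is even — fails.
[3] C = 16 is in {19, 18, 16, 14} — holds.
[4] H − D = 8 − 3 = 5 — holds.
[5] 19 = 5×3 + 4, so 5 does not divide 19 — fails.
[6] E = 12 is not in {16, 15} — fails.
[7] E = 12, A = 19; 12 < 19 (want ≥) — fails.
[8] E + D = 12 + 3 = 15 — holds.

The assignment fails constraints 2, 5, 6, and 7.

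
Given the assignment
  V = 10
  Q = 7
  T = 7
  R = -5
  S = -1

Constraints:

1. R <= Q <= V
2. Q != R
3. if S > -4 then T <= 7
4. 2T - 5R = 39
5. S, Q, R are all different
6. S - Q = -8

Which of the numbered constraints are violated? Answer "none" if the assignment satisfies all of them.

1. values -5 <= 7 <= 10  true
2. Q = 7, R = -5; distinct  true
3. S = -1 > -4, so we need T ≤ 7; T = 7 ≤ 7  true
4. 2T - 5R = 2(7) - 5(-5) = 39  true
5. values -1, 7, -5 are pairwise distinct  true
6. S - Q = -1 - 7 = -8  true

No violations.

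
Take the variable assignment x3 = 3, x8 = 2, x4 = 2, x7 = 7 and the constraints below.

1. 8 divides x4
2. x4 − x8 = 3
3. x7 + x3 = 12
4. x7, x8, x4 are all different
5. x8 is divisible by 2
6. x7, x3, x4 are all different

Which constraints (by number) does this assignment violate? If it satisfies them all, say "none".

The assignment fails constraints 1, 2, 3, 4.

1. 2 = 8×0 + 2, so 8 does not divide 2 — violated.
2. x4 − x8 = 2 − 2 = 0, not 3 — violated.
3. x7 + x3 = 7 + 3 = 10, not 12 — violated.
4. x8 = x4 = 2, not all different — violated.
5. 2 / 2 = 1, so 2 divides 2 — OK.
6. values 7, 3, 2 are pairwise distinct — OK.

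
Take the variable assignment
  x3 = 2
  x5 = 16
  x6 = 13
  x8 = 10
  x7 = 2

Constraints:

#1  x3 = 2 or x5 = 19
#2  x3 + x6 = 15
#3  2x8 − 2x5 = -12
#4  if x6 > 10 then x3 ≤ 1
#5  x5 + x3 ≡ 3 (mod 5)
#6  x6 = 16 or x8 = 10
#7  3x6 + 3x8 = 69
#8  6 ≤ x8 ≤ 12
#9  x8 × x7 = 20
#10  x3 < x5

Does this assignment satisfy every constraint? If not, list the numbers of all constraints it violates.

Violated: 4.

#1 x3 = 2 = 2 (first disjunct) — OK.
#2 x3 + x6 = 2 + 13 = 15 — OK.
#3 2x8 − 2x5 = 2(10) − 2(16) = -12 — OK.
#4 x6 = 13 > 10, so we need x3 ≤ 1; but x3 = 2 > 1 — violated.
#5 x5 + x3 = 18; 18 mod 5 = 3 — OK.
#6 x6 = 13 ≠ 16, but x8 = 10 = 10 (second disjunct) — OK.
#7 3x6 + 3x8 = 3(13) + 3(10) = 69 — OK.
#8 x8 = 10 lies in [6, 12] — OK.
#9 x8 × x7 = 10 × 2 = 20 — OK.
#10 x3 = 2, x5 = 16; 2 < 16 — OK.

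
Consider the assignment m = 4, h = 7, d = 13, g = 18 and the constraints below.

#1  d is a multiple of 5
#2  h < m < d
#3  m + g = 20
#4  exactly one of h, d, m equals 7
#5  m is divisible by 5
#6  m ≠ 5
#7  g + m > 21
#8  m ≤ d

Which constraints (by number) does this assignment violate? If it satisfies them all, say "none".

#1 13 = 5×2 + 3, so 5 does not divide 13 — does not hold.
#2 values 7, 4, 13; h = 7 is not < m = 4 — does not hold.
#3 m + g = 4 + 18 = 22, not 20 — does not hold.
#4 h=7, d=13, m=4; 1 of them equals 7 — holds.
#5 4 = 5×0 + 4, so 5 does not divide 4 — does not hold.
#6 m = 4, and 4 ≠ 5 — holds.
#7 g + m = 18 + 4 = 22; 22 > 21 — holds.
#8 m = 4, d = 13; 4 ≤ 13 — holds.

The assignment fails constraints 1, 2, 3, 5.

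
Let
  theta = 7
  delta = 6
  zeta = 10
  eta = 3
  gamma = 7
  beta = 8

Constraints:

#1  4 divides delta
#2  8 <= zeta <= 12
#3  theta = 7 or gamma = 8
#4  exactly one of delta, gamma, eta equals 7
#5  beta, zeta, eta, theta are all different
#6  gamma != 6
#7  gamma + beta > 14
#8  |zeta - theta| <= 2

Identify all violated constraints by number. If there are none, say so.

Violated: 1, 8.

#1 6 = 4*1 + 2, so 4 does not divide 6 — violated.
#2 zeta = 10 lies in [8, 12] — OK.
#3 theta = 7 = 7 (first disjunct) — OK.
#4 delta=6, gamma=7, eta=3; 1 of them equals 7 — OK.
#5 values 8, 10, 3, 7 are pairwise distinct — OK.
#6 gamma = 7, and 7 ≠ 6 — OK.
#7 gamma + beta = 7 + 8 = 15; 15 > 14 — OK.
#8 |10 - 7| = 3; 3 > 2, exceeds bound 2 — violated.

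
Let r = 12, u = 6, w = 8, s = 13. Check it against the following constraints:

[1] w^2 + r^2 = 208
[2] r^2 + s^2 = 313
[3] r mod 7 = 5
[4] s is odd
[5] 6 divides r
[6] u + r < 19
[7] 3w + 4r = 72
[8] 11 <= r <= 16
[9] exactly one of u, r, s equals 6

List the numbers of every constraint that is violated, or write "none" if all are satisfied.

No violations.

[1] w^2 + r^2 = 8^2 + 12^2 = 64 + 144 = 208 — holds.
[2] r^2 + s^2 = 12^2 + 13^2 = 144 + 169 = 313 — holds.
[3] 12 mod 7 = 5 — holds.
[4] s = 13 is odd — holds.
[5] 12 / 6 = 2, so 6 divides 12 — holds.
[6] u + r = 6 + 12 = 18; 18 < 19 — holds.
[7] 3w + 4r = 3(8) + 4(12) = 72 — holds.
[8] r = 12 lies in [11, 16] — holds.
[9] u=6, r=12, s=13; 1 of them equals 6 — holds.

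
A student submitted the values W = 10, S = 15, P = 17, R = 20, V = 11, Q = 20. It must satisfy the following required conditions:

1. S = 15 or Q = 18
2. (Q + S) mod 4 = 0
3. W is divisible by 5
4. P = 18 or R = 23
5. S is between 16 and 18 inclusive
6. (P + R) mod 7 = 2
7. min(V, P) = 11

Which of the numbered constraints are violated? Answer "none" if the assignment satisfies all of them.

Constraints 2, 4, and 5 do not hold.

1. S = 15 = 15 (first disjunct) — OK.
2. Q + S = 35; 35 mod 4 = 3, not 0 — violated.
3. 10 / 5 = 2, so 5 divides 10 — OK.
4. P = 17 ≠ 18 and R = 20 ≠ 23; both disjuncts false — violated.
5. S = 15 is outside [16, 18] — violated.
6. P + R = 37; 37 mod 7 = 2 — OK.
7. min(11, 17) = 11 — OK.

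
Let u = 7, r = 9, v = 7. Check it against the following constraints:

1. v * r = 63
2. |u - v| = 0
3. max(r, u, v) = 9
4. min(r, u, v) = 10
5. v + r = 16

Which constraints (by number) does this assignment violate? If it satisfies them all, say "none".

1. v * r = 7 * 9 = 63  holds
2. |7 - 7| = 0  holds
3. max(9, 7, 7) = 9  holds
4. min(9, 7, 7) = 7, not 10  fails
5. v + r = 7 + 9 = 16  holds

The assignment fails constraint 4.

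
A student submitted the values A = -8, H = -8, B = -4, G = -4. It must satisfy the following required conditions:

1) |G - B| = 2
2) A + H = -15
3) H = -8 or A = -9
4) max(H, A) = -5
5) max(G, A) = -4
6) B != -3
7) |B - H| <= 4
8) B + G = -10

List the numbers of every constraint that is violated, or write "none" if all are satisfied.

1) |-4 - (-4)| = 0, not 2  no
2) A + H = -8 + (-8) = -16, not -15  no
3) H = -8 = -8 (first disjunct)  yes
4) max(-8, -8) = -8, not -5  no
5) max(-4, -8) = -4  yes
6) B = -4, and -4 ≠ -3  yes
7) |-4 - (-8)| = 4; 4 ≤ 4  yes
8) B + G = -4 + (-4) = -8, not -10  no

Violated: 1, 2, 4, and 8.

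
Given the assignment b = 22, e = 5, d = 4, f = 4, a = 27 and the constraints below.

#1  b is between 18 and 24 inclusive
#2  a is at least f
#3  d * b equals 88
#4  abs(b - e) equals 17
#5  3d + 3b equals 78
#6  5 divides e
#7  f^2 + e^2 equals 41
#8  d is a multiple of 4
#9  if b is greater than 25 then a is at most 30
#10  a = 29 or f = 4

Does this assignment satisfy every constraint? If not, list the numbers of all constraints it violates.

#1 b = 22 lies in [18, 24]  yes
#2 a = 27, f = 4; 27 ≥ 4  yes
#3 d * b = 4 * 22 = 88  yes
#4 abs(22 - 5) = 17  yes
#5 3d + 3b = 3(4) + 3(22) = 78  yes
#6 5 / 5 = 1, so 5 divides 5  yes
#7 f^2 + e^2 = 4^2 + 5^2 = 16 + 25 = 41  yes
#8 4 / 4 = 1, so 4 divides 4  yes
#9 b = 22, not > 25; antecedent false, conditional vacuously true  yes
#10 a = 27 ≠ 29, but f = 4 = 4 (second disjunct)  yes

The assignment satisfies every constraint.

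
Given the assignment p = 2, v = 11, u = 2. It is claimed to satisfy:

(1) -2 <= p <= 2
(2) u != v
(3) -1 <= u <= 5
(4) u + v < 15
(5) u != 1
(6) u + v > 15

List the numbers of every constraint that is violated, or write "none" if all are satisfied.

(1) p = 2 lies in [-2, 2] — satisfied.
(2) u = 2, v = 11; distinct — satisfied.
(3) u = 2 lies in [-1, 5] — satisfied.
(4) u + v = 2 + 11 = 13; 13 < 15 — satisfied.
(5) u = 2, and 2 ≠ 1 — satisfied.
(6) u + v = 2 + 11 = 13; 13 ≤ 15, bound 15 not met — violated.

No — constraint 6 is not satisfied.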